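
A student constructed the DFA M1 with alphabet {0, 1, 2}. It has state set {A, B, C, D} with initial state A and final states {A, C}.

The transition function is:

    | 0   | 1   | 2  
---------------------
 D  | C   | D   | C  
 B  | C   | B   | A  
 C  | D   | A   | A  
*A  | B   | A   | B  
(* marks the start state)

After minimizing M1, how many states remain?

4

Every state is reachable, so we keep all 4.
P0 = {A,C} | {B,D}.
On input 2, block {A,C} splits into {A} and {C}.
Refine {B,D} on symbol 2: members go to different blocks, giving {B} and {D}.
Stable partition: {A} | {B} | {C} | {D} — 4 equivalence classes.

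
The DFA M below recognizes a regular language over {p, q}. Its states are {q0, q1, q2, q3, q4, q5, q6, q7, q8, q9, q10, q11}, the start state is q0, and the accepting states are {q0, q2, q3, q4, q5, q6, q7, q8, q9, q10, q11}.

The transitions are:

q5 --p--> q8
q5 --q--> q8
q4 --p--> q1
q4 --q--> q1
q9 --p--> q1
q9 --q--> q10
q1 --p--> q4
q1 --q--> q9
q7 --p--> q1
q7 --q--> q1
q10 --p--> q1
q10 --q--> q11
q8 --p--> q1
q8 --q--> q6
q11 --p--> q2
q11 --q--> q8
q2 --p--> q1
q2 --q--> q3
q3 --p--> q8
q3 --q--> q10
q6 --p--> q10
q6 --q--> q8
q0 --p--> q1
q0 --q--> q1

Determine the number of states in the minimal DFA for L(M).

5

Reachable states from the start: {q0,q1,q2,q3,q4,q6,q8,q9,q10,q11}. Unreachable: {q5,q7} — drop them.
Initial partition by acceptance: {q0,q2,q3,q4,q6,q8,q9,q10,q11} | {q1}.
On input p, block {q0,q2,q3,q4,q6,q8,q9,q10,q11} splits into {q0,q2,q4,q8,q9,q10} and {q3,q6,q11}.
Refine {q0,q2,q4,q8,q9,q10} on symbol q: members go to different blocks, giving {q2,q8,q10} and {q0,q4} and {q9}.
No further refinement is possible. Final partition (5 blocks): {q2,q8,q10} | {q1} | {q3,q6,q11} | {q0,q4} | {q9}.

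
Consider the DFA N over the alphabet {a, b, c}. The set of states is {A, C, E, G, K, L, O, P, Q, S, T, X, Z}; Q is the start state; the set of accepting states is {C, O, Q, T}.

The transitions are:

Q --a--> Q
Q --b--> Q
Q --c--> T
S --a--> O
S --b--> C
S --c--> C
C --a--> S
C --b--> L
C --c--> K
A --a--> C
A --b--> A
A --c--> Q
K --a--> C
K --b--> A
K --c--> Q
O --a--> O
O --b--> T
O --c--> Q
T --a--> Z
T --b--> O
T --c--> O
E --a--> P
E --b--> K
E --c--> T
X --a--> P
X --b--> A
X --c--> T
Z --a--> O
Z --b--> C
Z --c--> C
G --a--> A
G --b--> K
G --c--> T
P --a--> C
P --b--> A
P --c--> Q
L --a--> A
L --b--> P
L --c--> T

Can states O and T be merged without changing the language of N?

Reachable states from the start: {A,C,K,L,O,P,Q,S,T,Z}. Unreachable: {E,G,X} — drop them.
P0 = {C,O,Q,T} | {A,K,L,P,S,Z}.
Split {C,O,Q,T} by δ(·,a) → {O,Q} and {C,T}.
On input b, block {O,Q} splits into {Q} and {O}.
Refine {A,K,L,P,S,Z} on symbol a: members go to different blocks, giving {A,K,P} and {S,Z} and {L}.
Refine {C,T} on symbol b: members go to different blocks, giving {T} and {C}.
Stable partition: {Q} | {A,K,P} | {T} | {O} | {S,Z} | {L} | {C} — 7 equivalence classes.
O and T end up in different blocks, so they are distinguishable. For instance, the string 'a' is accepted from only O.

No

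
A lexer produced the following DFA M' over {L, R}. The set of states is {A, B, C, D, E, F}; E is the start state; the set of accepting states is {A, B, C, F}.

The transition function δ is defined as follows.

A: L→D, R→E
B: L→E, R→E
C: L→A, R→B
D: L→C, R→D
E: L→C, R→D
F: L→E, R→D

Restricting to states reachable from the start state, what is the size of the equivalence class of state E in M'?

2

First remove the unreachable states {F}; 5 states remain.
Initial partition by acceptance: {A,B,C} | {D,E}.
Split {A,B,C} by δ(·,L) → {A,B} and {C}.
No further refinement is possible. Final partition (3 blocks): {A,B} | {D,E} | {C}.
The equivalence class containing E is {D,E}, of size 2.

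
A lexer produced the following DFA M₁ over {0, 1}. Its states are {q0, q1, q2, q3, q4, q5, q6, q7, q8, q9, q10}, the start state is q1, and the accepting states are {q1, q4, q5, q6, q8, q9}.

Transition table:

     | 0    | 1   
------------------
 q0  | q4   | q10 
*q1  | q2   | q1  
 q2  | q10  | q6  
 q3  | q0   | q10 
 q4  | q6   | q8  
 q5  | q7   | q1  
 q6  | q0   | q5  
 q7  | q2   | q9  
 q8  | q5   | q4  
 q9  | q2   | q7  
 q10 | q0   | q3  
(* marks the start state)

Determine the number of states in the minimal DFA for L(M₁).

All states are reachable from the start state.
P0 = {q1,q4,q5,q6,q8,q9} | {q0,q2,q3,q7,q10}.
Split {q1,q4,q5,q6,q8,q9} by δ(·,0) → {q1,q5,q6,q9} and {q4,q8}.
Split {q1,q5,q6,q9} by δ(·,1) → {q1,q5,q6} and {q9}.
On input 0, block {q0,q2,q3,q7,q10} splits into {q2,q3,q7,q10} and {q0}.
Split {q1,q5,q6} by δ(·,0) → {q1,q5} and {q6}.
On input 0, block {q2,q3,q7,q10} splits into {q2,q7} and {q3,q10}.
Split {q2,q7} by δ(·,0) → {q2} and {q7}.
Refine {q1,q5} on symbol 0: members go to different blocks, giving {q1} and {q5}.
Split {q4,q8} by δ(·,0) → {q4} and {q8}.
Stable partition: {q1} | {q2} | {q4} | {q9} | {q0} | {q6} | {q3,q10} | {q7} | {q5} | {q8} — 10 equivalence classes.

10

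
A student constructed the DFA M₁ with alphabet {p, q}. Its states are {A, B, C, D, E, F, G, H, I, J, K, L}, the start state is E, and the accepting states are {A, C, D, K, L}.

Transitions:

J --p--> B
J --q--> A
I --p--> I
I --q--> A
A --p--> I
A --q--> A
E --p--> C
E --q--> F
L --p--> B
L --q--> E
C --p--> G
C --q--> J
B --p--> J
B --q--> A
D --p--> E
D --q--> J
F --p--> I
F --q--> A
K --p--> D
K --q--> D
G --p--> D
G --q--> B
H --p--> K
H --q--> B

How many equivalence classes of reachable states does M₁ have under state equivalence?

4

Reachable states from the start: {A,B,C,D,E,F,G,I,J}. Unreachable: {H,K,L} — drop them.
Start with accepting vs non-accepting: {A,C,D} | {B,E,F,G,I,J}.
On input q, block {A,C,D} splits into {C,D} and {A}.
Split {B,E,F,G,I,J} by δ(·,p) → {B,F,I,J} and {E,G}.
The partition is now stable with 4 blocks: {C,D} | {B,F,I,J} | {A} | {E,G}.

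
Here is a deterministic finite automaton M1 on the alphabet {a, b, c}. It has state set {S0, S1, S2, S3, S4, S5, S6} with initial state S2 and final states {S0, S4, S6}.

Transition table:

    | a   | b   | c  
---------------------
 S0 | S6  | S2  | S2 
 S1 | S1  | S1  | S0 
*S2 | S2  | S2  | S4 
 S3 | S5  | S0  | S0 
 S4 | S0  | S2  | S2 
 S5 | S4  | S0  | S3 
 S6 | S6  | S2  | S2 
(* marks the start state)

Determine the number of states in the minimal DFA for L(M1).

2

Reachable states from the start: {S0,S2,S4,S6}. Unreachable: {S1,S3,S5} — drop them.
P0 = {S0,S4,S6} | {S2}.
The partition is now stable with 2 blocks: {S0,S4,S6} | {S2}.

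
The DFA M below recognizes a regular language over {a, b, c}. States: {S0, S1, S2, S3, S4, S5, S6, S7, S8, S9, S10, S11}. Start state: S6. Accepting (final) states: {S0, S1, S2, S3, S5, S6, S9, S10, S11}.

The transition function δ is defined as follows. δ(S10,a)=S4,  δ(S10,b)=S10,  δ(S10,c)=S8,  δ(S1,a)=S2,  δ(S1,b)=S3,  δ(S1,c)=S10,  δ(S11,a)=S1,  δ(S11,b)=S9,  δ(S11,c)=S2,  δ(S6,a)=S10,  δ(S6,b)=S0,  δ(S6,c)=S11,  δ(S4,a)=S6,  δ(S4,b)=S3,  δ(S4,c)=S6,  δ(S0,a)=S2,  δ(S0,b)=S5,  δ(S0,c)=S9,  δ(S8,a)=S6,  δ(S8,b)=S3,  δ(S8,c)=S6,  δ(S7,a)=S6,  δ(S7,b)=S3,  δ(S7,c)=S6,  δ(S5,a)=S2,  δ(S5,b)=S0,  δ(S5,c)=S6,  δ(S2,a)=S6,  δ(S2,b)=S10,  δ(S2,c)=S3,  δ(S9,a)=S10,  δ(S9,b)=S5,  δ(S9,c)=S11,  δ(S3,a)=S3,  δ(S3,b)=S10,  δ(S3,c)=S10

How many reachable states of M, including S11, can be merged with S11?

Reachable states from the start: {S0,S1,S2,S3,S4,S5,S6,S8,S9,S10,S11}. Unreachable: {S7} — drop them.
Initial partition by acceptance: {S0,S1,S2,S3,S5,S6,S9,S10,S11} | {S4,S8}.
Refine {S0,S1,S2,S3,S5,S6,S9,S10,S11} on symbol a: members go to different blocks, giving {S0,S1,S2,S3,S5,S6,S9,S11} and {S10}.
Refine {S0,S1,S2,S3,S5,S6,S9,S11} on symbol a: members go to different blocks, giving {S0,S1,S2,S3,S5,S11} and {S6,S9}.
Refine {S0,S1,S2,S3,S5,S11} on symbol a: members go to different blocks, giving {S0,S1,S3,S5,S11} and {S2}.
Split {S0,S1,S3,S5,S11} by δ(·,a) → {S0,S1,S5} and {S3,S11}.
Split {S0,S1,S5} by δ(·,b) → {S0,S5} and {S1}.
Split {S3,S11} by δ(·,a) → {S3} and {S11}.
Stable partition: {S0,S5} | {S4,S8} | {S10} | {S6,S9} | {S2} | {S3} | {S1} | {S11} — 8 equivalence classes.
The equivalence class containing S11 is {S11}, of size 1.

1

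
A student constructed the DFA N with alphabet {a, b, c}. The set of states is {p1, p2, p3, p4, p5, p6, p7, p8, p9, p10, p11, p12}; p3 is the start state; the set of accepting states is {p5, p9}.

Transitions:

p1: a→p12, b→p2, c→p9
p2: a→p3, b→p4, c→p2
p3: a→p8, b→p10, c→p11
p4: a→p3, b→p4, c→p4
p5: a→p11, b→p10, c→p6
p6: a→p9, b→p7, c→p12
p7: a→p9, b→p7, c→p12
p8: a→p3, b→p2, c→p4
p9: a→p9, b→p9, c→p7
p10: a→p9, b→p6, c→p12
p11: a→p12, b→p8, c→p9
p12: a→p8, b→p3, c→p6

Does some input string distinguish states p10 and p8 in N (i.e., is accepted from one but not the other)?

States {p1,p5} cannot be reached from the start state, so discard them.
P0 = {p9} | {p2,p3,p4,p6,p7,p8,p10,p11,p12}.
Refine {p2,p3,p4,p6,p7,p8,p10,p11,p12} on symbol a: members go to different blocks, giving {p2,p3,p4,p8,p11,p12} and {p6,p7,p10}.
On input b, block {p2,p3,p4,p8,p11,p12} splits into {p2,p4,p8,p11,p12} and {p3}.
Refine {p2,p4,p8,p11,p12} on symbol a: members go to different blocks, giving {p2,p4,p8} and {p11,p12}.
Split {p11,p12} by δ(·,a) → {p11} and {p12}.
No further refinement is possible. Final partition (6 blocks): {p9} | {p2,p4,p8} | {p6,p7,p10} | {p3} | {p11} | {p12}.
p10 and p8 end up in different blocks, so they are distinguishable. For instance, the string 'a' is accepted from only p10.

Yes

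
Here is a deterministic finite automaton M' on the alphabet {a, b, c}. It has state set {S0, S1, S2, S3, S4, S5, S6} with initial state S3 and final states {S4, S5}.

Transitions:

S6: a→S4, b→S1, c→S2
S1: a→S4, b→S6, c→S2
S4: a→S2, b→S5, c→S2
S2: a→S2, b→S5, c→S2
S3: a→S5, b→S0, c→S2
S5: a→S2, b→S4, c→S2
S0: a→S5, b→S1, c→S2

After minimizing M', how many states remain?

3

P0 = {S4,S5} | {S0,S1,S2,S3,S6}.
Split {S0,S1,S2,S3,S6} by δ(·,a) → {S0,S1,S3,S6} and {S2}.
The partition is now stable with 3 blocks: {S4,S5} | {S0,S1,S3,S6} | {S2}.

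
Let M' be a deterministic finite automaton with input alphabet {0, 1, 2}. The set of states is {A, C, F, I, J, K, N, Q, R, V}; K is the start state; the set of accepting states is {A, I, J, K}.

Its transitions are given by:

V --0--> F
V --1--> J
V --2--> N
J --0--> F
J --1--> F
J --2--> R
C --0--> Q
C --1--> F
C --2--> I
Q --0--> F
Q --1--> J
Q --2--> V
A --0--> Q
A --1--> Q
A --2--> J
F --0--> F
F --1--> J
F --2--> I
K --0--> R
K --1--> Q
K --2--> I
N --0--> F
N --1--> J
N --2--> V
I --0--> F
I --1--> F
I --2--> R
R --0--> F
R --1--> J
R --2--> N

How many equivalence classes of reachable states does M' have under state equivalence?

4

States {A,C} cannot be reached from the start state, so discard them.
P0 = {I,J,K} | {F,N,Q,R,V}.
On input 2, block {I,J,K} splits into {I,J} and {K}.
Split {F,N,Q,R,V} by δ(·,2) → {N,Q,R,V} and {F}.
Stable partition: {I,J} | {N,Q,R,V} | {K} | {F} — 4 equivalence classes.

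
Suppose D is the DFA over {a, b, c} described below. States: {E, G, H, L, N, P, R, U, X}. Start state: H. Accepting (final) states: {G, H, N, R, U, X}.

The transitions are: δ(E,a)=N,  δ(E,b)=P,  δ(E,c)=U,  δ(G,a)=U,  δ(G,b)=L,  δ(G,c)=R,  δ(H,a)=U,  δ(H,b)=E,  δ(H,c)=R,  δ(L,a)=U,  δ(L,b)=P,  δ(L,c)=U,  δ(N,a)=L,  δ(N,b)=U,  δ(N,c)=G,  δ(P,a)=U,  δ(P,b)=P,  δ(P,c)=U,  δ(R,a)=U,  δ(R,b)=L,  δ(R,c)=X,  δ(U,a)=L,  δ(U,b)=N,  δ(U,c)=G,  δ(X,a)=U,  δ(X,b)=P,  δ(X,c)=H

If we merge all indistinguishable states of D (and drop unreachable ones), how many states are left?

All states are reachable from the start state.
P0 = {G,H,N,R,U,X} | {E,L,P}.
Split {G,H,N,R,U,X} by δ(·,a) → {G,H,R,X} and {N,U}.
No further refinement is possible. Final partition (3 blocks): {G,H,R,X} | {E,L,P} | {N,U}.

3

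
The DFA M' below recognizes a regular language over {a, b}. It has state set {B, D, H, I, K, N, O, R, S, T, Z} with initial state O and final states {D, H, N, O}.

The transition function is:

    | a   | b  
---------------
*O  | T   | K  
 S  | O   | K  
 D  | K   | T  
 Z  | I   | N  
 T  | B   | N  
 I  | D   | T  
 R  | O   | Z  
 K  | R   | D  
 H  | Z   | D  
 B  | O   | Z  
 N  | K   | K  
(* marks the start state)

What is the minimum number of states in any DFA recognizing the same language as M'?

States {H,S} cannot be reached from the start state, so discard them.
P0 = {D,N,O} | {B,I,K,R,T,Z}.
Refine {B,I,K,R,T,Z} on symbol a: members go to different blocks, giving {K,T,Z} and {B,I,R}.
The partition is now stable with 3 blocks: {D,N,O} | {K,T,Z} | {B,I,R}.

3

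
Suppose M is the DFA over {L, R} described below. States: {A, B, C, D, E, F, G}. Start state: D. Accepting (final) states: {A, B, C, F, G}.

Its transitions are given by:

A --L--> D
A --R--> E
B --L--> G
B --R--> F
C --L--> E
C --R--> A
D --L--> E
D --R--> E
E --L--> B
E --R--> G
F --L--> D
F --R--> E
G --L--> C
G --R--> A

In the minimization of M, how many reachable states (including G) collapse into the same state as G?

All states are reachable from the start state.
P0 = {A,B,C,F,G} | {D,E}.
On input L, block {A,B,C,F,G} splits into {A,C,F} and {B,G}.
Refine {A,C,F} on symbol R: members go to different blocks, giving {A,F} and {C}.
Refine {D,E} on symbol L: members go to different blocks, giving {D} and {E}.
Refine {B,G} on symbol L: members go to different blocks, giving {B} and {G}.
No further refinement is possible. Final partition (6 blocks): {A,F} | {D} | {B} | {C} | {E} | {G}.
State G belongs to the block {G}, which has 1 states.

1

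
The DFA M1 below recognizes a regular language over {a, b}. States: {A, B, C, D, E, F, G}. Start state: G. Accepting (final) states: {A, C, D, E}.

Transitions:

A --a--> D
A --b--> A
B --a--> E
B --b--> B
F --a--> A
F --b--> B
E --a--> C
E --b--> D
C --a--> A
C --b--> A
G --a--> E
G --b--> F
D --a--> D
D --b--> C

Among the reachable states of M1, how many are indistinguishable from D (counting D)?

4

All states are reachable from the start state.
Start with accepting vs non-accepting: {A,C,D,E} | {B,F,G}.
Stable partition: {A,C,D,E} | {B,F,G} — 2 equivalence classes.
State D belongs to the block {A,C,D,E}, which has 4 states.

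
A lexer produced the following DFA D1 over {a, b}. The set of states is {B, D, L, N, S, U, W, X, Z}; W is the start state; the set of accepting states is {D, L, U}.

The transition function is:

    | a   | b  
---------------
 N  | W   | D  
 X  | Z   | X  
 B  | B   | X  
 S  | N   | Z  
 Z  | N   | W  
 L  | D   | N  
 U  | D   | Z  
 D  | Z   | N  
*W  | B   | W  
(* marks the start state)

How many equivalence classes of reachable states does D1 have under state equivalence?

States {L,S,U} cannot be reached from the start state, so discard them.
P0 = {D} | {B,N,W,X,Z}.
Refine {B,N,W,X,Z} on symbol b: members go to different blocks, giving {B,W,X,Z} and {N}.
Split {B,W,X,Z} by δ(·,a) → {B,W,X} and {Z}.
Refine {B,W,X} on symbol a: members go to different blocks, giving {B,W} and {X}.
On input b, block {B,W} splits into {W} and {B}.
No further refinement is possible. Final partition (6 blocks): {D} | {W} | {N} | {Z} | {X} | {B}.

6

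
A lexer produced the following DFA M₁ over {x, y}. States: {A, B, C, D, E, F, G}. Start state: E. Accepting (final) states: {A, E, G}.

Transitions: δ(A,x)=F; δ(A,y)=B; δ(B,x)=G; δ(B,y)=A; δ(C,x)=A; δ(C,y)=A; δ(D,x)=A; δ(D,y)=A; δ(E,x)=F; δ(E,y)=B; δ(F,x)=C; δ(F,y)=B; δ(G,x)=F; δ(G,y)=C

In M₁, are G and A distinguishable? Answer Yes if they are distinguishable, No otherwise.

First remove the unreachable states {D}; 6 states remain.
Start with accepting vs non-accepting: {A,E,G} | {B,C,F}.
Refine {B,C,F} on symbol x: members go to different blocks, giving {B,C} and {F}.
The partition is now stable with 3 blocks: {A,E,G} | {B,C} | {F}.
G and A lie in the same block of the stable partition, so they are equivalent — no string distinguishes them.

No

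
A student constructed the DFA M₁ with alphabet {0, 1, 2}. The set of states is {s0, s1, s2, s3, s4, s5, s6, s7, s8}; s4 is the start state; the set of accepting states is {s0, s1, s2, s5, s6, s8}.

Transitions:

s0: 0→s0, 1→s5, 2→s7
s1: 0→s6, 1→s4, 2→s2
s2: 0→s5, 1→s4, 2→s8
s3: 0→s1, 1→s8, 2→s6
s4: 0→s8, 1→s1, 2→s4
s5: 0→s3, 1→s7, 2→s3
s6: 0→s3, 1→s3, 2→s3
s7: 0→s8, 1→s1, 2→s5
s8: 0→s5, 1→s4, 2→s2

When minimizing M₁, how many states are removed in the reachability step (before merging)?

1

No path from s4 leads to s0; the other 8 states are all reachable.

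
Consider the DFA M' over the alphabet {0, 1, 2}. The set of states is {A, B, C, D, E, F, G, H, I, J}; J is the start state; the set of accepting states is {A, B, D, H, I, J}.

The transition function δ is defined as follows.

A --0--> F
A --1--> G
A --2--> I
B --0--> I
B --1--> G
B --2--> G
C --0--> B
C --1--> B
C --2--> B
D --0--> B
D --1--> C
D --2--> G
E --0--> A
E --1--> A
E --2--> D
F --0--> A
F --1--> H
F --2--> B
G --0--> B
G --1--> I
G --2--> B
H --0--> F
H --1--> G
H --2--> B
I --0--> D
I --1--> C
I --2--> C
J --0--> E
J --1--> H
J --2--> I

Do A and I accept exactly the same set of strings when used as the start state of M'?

No

Every state is reachable, so we keep all 10.
Initial partition by acceptance: {A,B,D,H,I,J} | {C,E,F,G}.
Split {A,B,D,H,I,J} by δ(·,0) → {A,H,J} and {B,D,I}.
Refine {A,H,J} on symbol 1: members go to different blocks, giving {A,H} and {J}.
Split {C,E,F,G} by δ(·,0) → {C,G} and {E,F}.
Stable partition: {A,H} | {C,G} | {B,D,I} | {J} | {E,F} — 5 equivalence classes.
A and I end up in different blocks, so they are distinguishable. For instance, the string '0' is accepted from only I.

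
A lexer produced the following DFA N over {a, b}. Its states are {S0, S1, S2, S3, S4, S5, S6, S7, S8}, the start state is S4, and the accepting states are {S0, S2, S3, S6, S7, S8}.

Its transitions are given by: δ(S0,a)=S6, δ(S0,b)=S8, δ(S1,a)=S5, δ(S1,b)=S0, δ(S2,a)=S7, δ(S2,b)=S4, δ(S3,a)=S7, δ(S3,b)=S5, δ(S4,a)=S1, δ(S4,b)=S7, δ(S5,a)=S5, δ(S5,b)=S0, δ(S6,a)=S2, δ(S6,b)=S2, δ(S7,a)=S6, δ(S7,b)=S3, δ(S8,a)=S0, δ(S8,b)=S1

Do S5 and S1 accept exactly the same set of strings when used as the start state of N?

All states are reachable from the start state.
Start with accepting vs non-accepting: {S0,S2,S3,S6,S7,S8} | {S1,S4,S5}.
On input b, block {S0,S2,S3,S6,S7,S8} splits into {S0,S6,S7} and {S2,S3,S8}.
Refine {S0,S6,S7} on symbol a: members go to different blocks, giving {S0,S7} and {S6}.
Stable partition: {S0,S7} | {S1,S4,S5} | {S2,S3,S8} | {S6} — 4 equivalence classes.
S5 and S1 lie in the same block of the stable partition, so they are equivalent — no string distinguishes them.

Yes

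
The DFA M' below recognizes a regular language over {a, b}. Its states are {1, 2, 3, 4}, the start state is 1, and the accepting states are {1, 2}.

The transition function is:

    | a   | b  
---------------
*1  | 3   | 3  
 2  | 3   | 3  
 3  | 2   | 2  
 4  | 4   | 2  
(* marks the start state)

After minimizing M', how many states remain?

2

States {4} cannot be reached from the start state, so discard them.
P0 = {1,2} | {3}.
The partition is now stable with 2 blocks: {1,2} | {3}.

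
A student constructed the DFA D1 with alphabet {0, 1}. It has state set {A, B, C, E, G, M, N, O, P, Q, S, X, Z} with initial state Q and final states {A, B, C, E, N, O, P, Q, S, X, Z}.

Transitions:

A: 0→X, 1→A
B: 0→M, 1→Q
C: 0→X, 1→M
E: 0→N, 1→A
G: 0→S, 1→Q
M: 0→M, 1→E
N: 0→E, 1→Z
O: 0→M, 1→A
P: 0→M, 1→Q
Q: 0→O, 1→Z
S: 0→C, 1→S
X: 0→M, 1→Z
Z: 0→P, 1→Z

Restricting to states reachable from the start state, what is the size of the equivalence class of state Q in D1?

Reachable states from the start: {A,E,M,N,O,P,Q,X,Z}. Unreachable: {B,C,G,S} — drop them.
Start with accepting vs non-accepting: {A,E,N,O,P,Q,X,Z} | {M}.
Refine {A,E,N,O,P,Q,X,Z} on symbol 0: members go to different blocks, giving {A,E,N,Q,Z} and {O,P,X}.
On input 0, block {A,E,N,Q,Z} splits into {A,Q,Z} and {E,N}.
Stable partition: {A,Q,Z} | {M} | {O,P,X} | {E,N} — 4 equivalence classes.
The equivalence class containing Q is {A,Q,Z}, of size 3.

3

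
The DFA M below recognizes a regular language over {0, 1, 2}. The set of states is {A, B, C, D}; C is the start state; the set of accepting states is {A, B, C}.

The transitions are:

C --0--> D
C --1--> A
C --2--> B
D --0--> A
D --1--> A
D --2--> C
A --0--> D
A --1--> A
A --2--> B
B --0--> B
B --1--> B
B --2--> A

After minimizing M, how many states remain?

All states are reachable from the start state.
P0 = {A,B,C} | {D}.
Refine {A,B,C} on symbol 0: members go to different blocks, giving {A,C} and {B}.
Stable partition: {A,C} | {D} | {B} — 3 equivalence classes.

3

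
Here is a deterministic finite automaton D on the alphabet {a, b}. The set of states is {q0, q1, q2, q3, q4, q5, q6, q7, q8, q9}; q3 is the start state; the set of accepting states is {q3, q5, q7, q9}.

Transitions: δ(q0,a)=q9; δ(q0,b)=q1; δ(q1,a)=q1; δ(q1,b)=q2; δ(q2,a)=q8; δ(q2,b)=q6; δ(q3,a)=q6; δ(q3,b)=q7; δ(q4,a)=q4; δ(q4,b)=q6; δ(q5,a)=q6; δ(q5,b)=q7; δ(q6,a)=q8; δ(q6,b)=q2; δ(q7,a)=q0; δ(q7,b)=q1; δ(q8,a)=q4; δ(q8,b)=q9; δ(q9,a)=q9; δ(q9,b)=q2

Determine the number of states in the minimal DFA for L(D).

States {q5} cannot be reached from the start state, so discard them.
Initial partition by acceptance: {q3,q7,q9} | {q0,q1,q2,q4,q6,q8}.
Refine {q3,q7,q9} on symbol a: members go to different blocks, giving {q3,q7} and {q9}.
Split {q3,q7} by δ(·,b) → {q3} and {q7}.
Split {q0,q1,q2,q4,q6,q8} by δ(·,a) → {q1,q2,q4,q6,q8} and {q0}.
On input b, block {q1,q2,q4,q6,q8} splits into {q1,q2,q4,q6} and {q8}.
Refine {q1,q2,q4,q6} on symbol a: members go to different blocks, giving {q1,q4} and {q2,q6}.
Stable partition: {q3} | {q1,q4} | {q9} | {q7} | {q0} | {q8} | {q2,q6} — 7 equivalence classes.

7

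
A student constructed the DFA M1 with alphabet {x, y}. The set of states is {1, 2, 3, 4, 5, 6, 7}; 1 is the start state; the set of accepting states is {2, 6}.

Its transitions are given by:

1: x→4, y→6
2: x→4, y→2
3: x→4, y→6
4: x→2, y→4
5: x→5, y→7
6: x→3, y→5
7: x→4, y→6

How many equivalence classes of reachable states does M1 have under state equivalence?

Every state is reachable, so we keep all 7.
Start with accepting vs non-accepting: {2,6} | {1,3,4,5,7}.
Split {2,6} by δ(·,y) → {2} and {6}.
Split {1,3,4,5,7} by δ(·,x) → {1,3,5,7} and {4}.
Split {1,3,5,7} by δ(·,x) → {1,3,7} and {5}.
Stable partition: {2} | {1,3,7} | {6} | {4} | {5} — 5 equivalence classes.

5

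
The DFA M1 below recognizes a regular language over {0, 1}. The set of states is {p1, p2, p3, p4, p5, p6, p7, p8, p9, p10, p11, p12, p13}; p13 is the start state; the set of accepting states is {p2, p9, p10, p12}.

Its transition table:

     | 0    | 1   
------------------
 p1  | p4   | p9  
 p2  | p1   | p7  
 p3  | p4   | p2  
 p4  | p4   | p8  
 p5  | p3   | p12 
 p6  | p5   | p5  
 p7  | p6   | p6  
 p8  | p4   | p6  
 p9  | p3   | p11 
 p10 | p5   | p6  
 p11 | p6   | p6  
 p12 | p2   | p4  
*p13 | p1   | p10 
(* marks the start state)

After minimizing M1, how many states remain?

10

Start with accepting vs non-accepting: {p2,p9,p10,p12} | {p1,p3,p4,p5,p6,p7,p8,p11,p13}.
Split {p2,p9,p10,p12} by δ(·,0) → {p2,p9,p10} and {p12}.
On input 1, block {p1,p3,p4,p5,p6,p7,p8,p11,p13} splits into {p4,p6,p7,p8,p11} and {p1,p3,p13} and {p5}.
Refine {p2,p9,p10} on symbol 0: members go to different blocks, giving {p2,p9} and {p10}.
On input 0, block {p4,p6,p7,p8,p11} splits into {p4,p7,p8,p11} and {p6}.
Refine {p4,p7,p8,p11} on symbol 0: members go to different blocks, giving {p4,p8} and {p7,p11}.
Refine {p4,p8} on symbol 1: members go to different blocks, giving {p4} and {p8}.
On input 0, block {p1,p3,p13} splits into {p1,p3} and {p13}.
No further refinement is possible. Final partition (10 blocks): {p2,p9} | {p4} | {p12} | {p1,p3} | {p5} | {p10} | {p6} | {p7,p11} | {p8} | {p13}.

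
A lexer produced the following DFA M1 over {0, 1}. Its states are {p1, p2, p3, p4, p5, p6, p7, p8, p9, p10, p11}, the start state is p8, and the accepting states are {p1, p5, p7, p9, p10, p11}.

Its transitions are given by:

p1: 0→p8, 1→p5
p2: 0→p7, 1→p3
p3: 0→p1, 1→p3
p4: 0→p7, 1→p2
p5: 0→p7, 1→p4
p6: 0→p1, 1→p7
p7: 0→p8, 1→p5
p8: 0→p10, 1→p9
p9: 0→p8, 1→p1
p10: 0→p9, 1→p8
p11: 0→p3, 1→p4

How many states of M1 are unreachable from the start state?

No path from p8 leads to p6, p11; the other 9 states are all reachable.

2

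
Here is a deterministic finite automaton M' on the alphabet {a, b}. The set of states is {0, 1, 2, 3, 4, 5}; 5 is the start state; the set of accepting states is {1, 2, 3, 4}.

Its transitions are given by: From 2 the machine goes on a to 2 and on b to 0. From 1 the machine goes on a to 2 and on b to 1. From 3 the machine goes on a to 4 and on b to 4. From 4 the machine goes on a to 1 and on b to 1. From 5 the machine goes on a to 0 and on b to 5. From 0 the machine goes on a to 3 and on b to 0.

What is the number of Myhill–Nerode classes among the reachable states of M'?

6

P0 = {1,2,3,4} | {0,5}.
On input b, block {1,2,3,4} splits into {1,3,4} and {2}.
On input a, block {1,3,4} splits into {3,4} and {1}.
Refine {3,4} on symbol a: members go to different blocks, giving {3} and {4}.
Split {0,5} by δ(·,a) → {0} and {5}.
No further refinement is possible. Final partition (6 blocks): {3} | {0} | {2} | {1} | {4} | {5}.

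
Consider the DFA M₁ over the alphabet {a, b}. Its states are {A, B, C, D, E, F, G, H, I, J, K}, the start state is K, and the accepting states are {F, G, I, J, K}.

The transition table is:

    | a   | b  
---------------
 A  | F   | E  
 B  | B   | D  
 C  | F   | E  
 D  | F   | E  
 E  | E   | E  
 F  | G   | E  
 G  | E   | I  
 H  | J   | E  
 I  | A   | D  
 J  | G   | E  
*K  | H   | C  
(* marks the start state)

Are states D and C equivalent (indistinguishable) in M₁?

First remove the unreachable states {B}; 10 states remain.
Initial partition by acceptance: {F,G,I,J,K} | {A,C,D,E,H}.
On input a, block {F,G,I,J,K} splits into {G,I,K} and {F,J}.
On input b, block {G,I,K} splits into {I,K} and {G}.
Refine {A,C,D,E,H} on symbol a: members go to different blocks, giving {A,C,D,H} and {E}.
Stable partition: {I,K} | {A,C,D,H} | {F,J} | {G} | {E} — 5 equivalence classes.
D and C lie in the same block of the stable partition, so they are equivalent — no string distinguishes them.

Yes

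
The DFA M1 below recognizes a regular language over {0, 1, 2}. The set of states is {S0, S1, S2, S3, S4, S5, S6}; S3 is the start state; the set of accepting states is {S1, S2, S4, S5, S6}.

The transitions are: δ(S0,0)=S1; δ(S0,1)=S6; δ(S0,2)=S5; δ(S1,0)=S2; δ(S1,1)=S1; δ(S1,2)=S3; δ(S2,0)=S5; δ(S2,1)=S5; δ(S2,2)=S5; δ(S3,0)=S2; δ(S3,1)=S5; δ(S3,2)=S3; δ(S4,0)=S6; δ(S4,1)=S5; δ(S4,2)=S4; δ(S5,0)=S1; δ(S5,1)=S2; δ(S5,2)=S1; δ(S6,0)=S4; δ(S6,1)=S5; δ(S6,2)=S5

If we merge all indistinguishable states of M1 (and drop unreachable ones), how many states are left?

States {S0,S4,S6} cannot be reached from the start state, so discard them.
Start with accepting vs non-accepting: {S1,S2,S5} | {S3}.
Refine {S1,S2,S5} on symbol 2: members go to different blocks, giving {S2,S5} and {S1}.
Refine {S2,S5} on symbol 0: members go to different blocks, giving {S2} and {S5}.
The partition is now stable with 4 blocks: {S2} | {S3} | {S1} | {S5}.

4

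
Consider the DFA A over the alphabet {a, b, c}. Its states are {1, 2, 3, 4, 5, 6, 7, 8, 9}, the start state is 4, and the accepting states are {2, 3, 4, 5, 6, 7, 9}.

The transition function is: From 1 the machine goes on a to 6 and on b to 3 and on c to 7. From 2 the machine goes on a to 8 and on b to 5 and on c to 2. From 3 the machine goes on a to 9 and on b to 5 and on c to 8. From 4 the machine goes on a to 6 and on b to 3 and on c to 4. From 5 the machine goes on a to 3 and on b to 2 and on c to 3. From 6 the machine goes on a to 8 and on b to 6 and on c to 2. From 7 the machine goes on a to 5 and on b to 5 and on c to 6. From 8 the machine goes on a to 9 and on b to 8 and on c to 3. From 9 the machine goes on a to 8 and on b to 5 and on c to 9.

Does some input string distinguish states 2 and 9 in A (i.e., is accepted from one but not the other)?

States {1,7} cannot be reached from the start state, so discard them.
P0 = {2,3,4,5,6,9} | {8}.
Split {2,3,4,5,6,9} by δ(·,a) → {2,6,9} and {3,4,5}.
Split {2,6,9} by δ(·,b) → {2,9} and {6}.
Refine {3,4,5} on symbol a: members go to different blocks, giving {3} and {4} and {5}.
The partition is now stable with 6 blocks: {2,9} | {8} | {3} | {6} | {4} | {5}.
2 and 9 lie in the same block of the stable partition, so they are equivalent — no string distinguishes them.

No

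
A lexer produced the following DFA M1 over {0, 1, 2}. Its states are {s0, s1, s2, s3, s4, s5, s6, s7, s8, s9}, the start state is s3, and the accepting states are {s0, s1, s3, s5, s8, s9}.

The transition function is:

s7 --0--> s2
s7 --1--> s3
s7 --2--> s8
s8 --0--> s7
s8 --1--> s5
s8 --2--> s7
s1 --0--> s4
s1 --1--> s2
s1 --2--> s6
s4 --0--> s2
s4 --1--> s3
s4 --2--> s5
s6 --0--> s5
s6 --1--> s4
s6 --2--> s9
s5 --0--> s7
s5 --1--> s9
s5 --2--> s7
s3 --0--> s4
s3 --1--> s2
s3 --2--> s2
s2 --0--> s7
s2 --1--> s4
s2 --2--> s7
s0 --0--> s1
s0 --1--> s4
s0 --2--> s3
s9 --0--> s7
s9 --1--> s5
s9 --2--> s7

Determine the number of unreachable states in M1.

Starting at s3 and following transitions, the reachable set is {s2, s3, s4, s5, s7, s8, s9}. That leaves s0, s1, s6 unreachable — 3 in total.

3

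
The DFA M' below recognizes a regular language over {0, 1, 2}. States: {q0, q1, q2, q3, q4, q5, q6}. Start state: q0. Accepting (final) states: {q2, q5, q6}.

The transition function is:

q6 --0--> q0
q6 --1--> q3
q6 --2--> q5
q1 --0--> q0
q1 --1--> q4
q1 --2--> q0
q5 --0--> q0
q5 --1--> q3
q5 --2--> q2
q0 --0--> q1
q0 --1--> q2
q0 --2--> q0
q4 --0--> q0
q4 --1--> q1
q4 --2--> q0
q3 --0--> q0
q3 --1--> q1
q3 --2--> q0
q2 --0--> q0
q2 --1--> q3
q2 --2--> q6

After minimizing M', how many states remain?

3

Every state is reachable, so we keep all 7.
P0 = {q2,q5,q6} | {q0,q1,q3,q4}.
On input 1, block {q0,q1,q3,q4} splits into {q1,q3,q4} and {q0}.
Stable partition: {q2,q5,q6} | {q1,q3,q4} | {q0} — 3 equivalence classes.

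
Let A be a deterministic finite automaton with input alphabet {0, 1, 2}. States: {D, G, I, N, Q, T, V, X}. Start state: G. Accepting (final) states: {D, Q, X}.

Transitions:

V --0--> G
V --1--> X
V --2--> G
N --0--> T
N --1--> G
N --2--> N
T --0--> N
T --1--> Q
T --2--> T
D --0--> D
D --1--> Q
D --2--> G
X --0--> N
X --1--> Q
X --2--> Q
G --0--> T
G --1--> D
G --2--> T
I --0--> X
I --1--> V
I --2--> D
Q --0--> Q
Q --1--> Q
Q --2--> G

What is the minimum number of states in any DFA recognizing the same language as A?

4

First remove the unreachable states {I,V,X}; 5 states remain.
Initial partition by acceptance: {D,Q} | {G,N,T}.
On input 1, block {G,N,T} splits into {G,T} and {N}.
On input 0, block {G,T} splits into {T} and {G}.
No further refinement is possible. Final partition (4 blocks): {D,Q} | {T} | {N} | {G}.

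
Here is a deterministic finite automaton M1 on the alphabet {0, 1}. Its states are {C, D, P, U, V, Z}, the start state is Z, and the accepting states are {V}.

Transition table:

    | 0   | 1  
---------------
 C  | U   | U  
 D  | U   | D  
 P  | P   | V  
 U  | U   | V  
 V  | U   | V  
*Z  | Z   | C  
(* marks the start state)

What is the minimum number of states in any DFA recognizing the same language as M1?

4

Reachable states from the start: {C,U,V,Z}. Unreachable: {D,P} — drop them.
Start with accepting vs non-accepting: {V} | {C,U,Z}.
Split {C,U,Z} by δ(·,1) → {C,Z} and {U}.
Split {C,Z} by δ(·,0) → {C} and {Z}.
The partition is now stable with 4 blocks: {V} | {C} | {U} | {Z}.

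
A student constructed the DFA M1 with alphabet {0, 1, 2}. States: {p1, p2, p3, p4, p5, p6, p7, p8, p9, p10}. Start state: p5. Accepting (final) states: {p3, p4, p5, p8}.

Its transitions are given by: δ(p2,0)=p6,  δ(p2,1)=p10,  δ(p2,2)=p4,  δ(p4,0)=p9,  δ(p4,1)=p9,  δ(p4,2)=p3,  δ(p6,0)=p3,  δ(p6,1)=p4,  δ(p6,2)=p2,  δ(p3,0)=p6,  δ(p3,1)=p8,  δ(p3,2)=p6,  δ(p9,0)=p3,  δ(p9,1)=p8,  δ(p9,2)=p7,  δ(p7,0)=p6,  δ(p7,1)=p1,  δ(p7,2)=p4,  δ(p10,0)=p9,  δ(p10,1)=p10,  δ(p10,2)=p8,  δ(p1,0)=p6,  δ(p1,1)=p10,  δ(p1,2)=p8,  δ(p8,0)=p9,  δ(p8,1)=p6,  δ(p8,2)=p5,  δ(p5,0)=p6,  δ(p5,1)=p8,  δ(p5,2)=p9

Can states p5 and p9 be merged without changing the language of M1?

P0 = {p3,p4,p5,p8} | {p1,p2,p6,p7,p9,p10}.
Refine {p3,p4,p5,p8} on symbol 1: members go to different blocks, giving {p3,p5} and {p4,p8}.
Refine {p1,p2,p6,p7,p9,p10} on symbol 0: members go to different blocks, giving {p1,p2,p7,p10} and {p6,p9}.
The partition is now stable with 4 blocks: {p3,p5} | {p1,p2,p7,p10} | {p4,p8} | {p6,p9}.
p5 and p9 end up in different blocks, so they are distinguishable. For instance, the string 'ε' is accepted from only p5.

No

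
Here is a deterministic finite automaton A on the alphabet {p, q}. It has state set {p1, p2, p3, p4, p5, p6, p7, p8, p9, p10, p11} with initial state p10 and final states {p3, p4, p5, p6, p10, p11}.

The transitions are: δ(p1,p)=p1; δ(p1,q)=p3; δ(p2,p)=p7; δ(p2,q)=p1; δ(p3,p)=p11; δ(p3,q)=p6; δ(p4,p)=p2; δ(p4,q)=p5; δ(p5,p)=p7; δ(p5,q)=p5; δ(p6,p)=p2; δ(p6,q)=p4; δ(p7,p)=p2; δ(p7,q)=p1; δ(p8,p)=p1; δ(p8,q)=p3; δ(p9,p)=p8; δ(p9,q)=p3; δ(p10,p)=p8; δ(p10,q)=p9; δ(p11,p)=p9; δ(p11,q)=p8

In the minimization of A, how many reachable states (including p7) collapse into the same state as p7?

2

All states are reachable from the start state.
Start with accepting vs non-accepting: {p3,p4,p5,p6,p10,p11} | {p1,p2,p7,p8,p9}.
Refine {p3,p4,p5,p6,p10,p11} on symbol p: members go to different blocks, giving {p4,p5,p6,p10,p11} and {p3}.
Split {p4,p5,p6,p10,p11} by δ(·,q) → {p4,p5,p6} and {p10,p11}.
Refine {p1,p2,p7,p8,p9} on symbol q: members go to different blocks, giving {p1,p8,p9} and {p2,p7}.
Stable partition: {p4,p5,p6} | {p1,p8,p9} | {p3} | {p10,p11} | {p2,p7} — 5 equivalence classes.
State p7 belongs to the block {p2,p7}, which has 2 states.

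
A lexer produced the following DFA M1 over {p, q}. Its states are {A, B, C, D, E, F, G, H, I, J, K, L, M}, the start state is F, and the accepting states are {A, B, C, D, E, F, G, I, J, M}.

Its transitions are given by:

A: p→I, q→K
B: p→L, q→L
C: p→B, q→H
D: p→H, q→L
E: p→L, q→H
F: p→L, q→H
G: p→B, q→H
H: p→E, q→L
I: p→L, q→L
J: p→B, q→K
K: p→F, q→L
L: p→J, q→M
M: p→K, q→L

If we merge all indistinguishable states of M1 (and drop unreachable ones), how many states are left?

6

States {A,C,D,G,I} cannot be reached from the start state, so discard them.
Initial partition by acceptance: {B,E,F,J,M} | {H,K,L}.
Split {B,E,F,J,M} by δ(·,p) → {B,E,F,M} and {J}.
On input p, block {H,K,L} splits into {H,K} and {L}.
Refine {B,E,F,M} on symbol p: members go to different blocks, giving {B,E,F} and {M}.
On input q, block {B,E,F} splits into {E,F} and {B}.
No further refinement is possible. Final partition (6 blocks): {E,F} | {H,K} | {J} | {L} | {M} | {B}.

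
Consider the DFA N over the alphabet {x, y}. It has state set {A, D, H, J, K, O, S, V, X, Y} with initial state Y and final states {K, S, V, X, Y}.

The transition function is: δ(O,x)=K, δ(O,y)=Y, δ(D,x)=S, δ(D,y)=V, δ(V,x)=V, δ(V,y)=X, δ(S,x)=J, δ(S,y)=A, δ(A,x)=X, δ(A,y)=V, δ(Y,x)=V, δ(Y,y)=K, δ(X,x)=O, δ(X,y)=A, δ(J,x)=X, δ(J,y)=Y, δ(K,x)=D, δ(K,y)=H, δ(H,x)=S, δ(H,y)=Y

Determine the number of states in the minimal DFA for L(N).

3

Every state is reachable, so we keep all 10.
Start with accepting vs non-accepting: {K,S,V,X,Y} | {A,D,H,J,O}.
Refine {K,S,V,X,Y} on symbol x: members go to different blocks, giving {K,S,X} and {V,Y}.
Stable partition: {K,S,X} | {A,D,H,J,O} | {V,Y} — 3 equivalence classes.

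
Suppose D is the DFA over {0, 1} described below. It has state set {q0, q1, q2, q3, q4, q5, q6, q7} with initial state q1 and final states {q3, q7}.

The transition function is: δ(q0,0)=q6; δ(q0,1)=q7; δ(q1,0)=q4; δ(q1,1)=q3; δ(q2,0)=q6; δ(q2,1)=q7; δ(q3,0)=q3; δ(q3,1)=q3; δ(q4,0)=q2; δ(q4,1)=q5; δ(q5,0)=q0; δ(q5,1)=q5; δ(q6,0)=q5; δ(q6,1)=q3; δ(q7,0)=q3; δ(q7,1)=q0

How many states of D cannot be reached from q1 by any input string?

Exploring from q1, all states are eventually visited, so none are unreachable.

0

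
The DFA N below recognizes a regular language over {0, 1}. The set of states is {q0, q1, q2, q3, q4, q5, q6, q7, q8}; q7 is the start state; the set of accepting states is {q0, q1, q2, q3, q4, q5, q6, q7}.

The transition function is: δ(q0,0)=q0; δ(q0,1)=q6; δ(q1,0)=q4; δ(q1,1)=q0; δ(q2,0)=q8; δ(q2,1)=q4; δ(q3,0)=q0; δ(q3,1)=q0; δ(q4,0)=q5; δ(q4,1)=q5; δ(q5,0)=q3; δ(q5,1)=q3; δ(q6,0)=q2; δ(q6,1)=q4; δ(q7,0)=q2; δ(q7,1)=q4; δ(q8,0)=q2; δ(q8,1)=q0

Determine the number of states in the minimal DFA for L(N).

7

States {q1} cannot be reached from the start state, so discard them.
P0 = {q0,q2,q3,q4,q5,q6,q7} | {q8}.
Split {q0,q2,q3,q4,q5,q6,q7} by δ(·,0) → {q0,q3,q4,q5,q6,q7} and {q2}.
Split {q0,q3,q4,q5,q6,q7} by δ(·,0) → {q0,q3,q4,q5} and {q6,q7}.
Split {q0,q3,q4,q5} by δ(·,1) → {q3,q4,q5} and {q0}.
Refine {q3,q4,q5} on symbol 0: members go to different blocks, giving {q4,q5} and {q3}.
On input 0, block {q4,q5} splits into {q4} and {q5}.
The partition is now stable with 7 blocks: {q4} | {q8} | {q2} | {q6,q7} | {q0} | {q3} | {q5}.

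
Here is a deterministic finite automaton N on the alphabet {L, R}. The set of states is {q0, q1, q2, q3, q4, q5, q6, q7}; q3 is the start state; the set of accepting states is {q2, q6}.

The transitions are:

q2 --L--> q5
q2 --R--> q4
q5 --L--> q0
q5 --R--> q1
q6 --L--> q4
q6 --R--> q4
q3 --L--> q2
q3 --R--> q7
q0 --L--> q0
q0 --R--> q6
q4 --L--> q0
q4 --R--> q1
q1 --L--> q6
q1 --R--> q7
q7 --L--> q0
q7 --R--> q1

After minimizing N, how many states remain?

4

Start with accepting vs non-accepting: {q2,q6} | {q0,q1,q3,q4,q5,q7}.
On input L, block {q0,q1,q3,q4,q5,q7} splits into {q0,q4,q5,q7} and {q1,q3}.
On input R, block {q0,q4,q5,q7} splits into {q4,q5,q7} and {q0}.
No further refinement is possible. Final partition (4 blocks): {q2,q6} | {q4,q5,q7} | {q1,q3} | {q0}.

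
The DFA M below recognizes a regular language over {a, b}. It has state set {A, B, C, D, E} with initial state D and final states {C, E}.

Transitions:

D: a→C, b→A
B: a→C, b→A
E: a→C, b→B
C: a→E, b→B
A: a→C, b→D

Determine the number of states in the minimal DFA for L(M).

Every state is reachable, so we keep all 5.
Start with accepting vs non-accepting: {C,E} | {A,B,D}.
The partition is now stable with 2 blocks: {C,E} | {A,B,D}.

2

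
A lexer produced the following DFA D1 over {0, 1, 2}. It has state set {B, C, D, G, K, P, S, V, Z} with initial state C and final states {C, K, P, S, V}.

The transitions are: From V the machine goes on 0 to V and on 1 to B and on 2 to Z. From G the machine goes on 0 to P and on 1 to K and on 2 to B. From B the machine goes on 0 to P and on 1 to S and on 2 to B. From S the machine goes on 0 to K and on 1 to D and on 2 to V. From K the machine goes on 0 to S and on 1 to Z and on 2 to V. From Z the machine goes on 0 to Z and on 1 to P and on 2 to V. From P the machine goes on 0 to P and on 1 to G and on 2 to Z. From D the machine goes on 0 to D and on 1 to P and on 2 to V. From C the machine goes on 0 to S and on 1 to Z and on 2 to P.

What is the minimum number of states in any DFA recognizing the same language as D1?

4

Every state is reachable, so we keep all 9.
Start with accepting vs non-accepting: {C,K,P,S,V} | {B,D,G,Z}.
Refine {C,K,P,S,V} on symbol 2: members go to different blocks, giving {C,K,S} and {P,V}.
On input 0, block {B,D,G,Z} splits into {D,Z} and {B,G}.
Stable partition: {C,K,S} | {D,Z} | {P,V} | {B,G} — 4 equivalence classes.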